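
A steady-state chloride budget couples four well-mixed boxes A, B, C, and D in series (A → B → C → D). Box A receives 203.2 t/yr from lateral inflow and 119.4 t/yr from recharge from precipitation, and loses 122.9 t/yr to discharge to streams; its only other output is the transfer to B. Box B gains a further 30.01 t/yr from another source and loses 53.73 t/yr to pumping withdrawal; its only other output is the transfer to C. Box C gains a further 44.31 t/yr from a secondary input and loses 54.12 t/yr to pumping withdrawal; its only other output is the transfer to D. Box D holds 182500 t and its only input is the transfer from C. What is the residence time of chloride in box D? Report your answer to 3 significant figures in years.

1100 yr

Box A: F(A→B) = (203.2 + 119.4) − 122.9 = 199.70 t/yr.
Box B: F(B→C) = (199.70 + 30.01) − 53.73 = 175.98 t/yr.
Box C: F(C→D) = (175.98 + 44.31) − 54.12 = 166.17 t/yr.
Box D throughput = its input = 166.17 t/yr; τ = 182500 / 166.17 = 1098 yr.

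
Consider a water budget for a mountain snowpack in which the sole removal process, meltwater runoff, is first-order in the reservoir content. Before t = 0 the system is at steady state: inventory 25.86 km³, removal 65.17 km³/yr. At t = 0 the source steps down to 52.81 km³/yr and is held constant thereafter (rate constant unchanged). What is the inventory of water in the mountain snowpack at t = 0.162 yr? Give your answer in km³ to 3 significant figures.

24.2 km³

Residence time τ = M₀/F₀ = 0.3968 yr. The eventual steady state is M_∞ = M₀·(F₁/F₀) = 25.86 × 52.81/65.17 = 20.955 km³.
The anomaly ΔM(t) = M(t) − M_∞ decays as ΔM₀·e^(−t/τ) with ΔM₀ = 25.86 − 20.955 = 4.905 km³.
At t = 0.162 yr, e^(−t/τ) = e^(−0.4083) = 0.6648, so ΔM = 3.261 km³ and M = 20.955 + 3.261 = 24.216 km³.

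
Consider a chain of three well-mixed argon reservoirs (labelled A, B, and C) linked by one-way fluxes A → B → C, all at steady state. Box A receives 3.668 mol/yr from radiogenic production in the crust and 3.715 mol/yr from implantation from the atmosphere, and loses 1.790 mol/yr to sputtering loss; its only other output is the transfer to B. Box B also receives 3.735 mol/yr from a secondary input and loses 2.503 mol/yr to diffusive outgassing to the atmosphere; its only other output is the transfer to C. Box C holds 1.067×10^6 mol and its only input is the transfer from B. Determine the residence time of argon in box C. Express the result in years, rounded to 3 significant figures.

Box A: F(A→B) = (3.668 + 3.715) − 1.790 = 5.5930 mol/yr.
Box B: F(B→C) = (5.5930 + 3.735) − 2.503 = 6.8250 mol/yr.
Box C throughput = its input = 6.8250 mol/yr; τ = 1.067×10^6 / 6.8250 = 156300 yr.

156000 yr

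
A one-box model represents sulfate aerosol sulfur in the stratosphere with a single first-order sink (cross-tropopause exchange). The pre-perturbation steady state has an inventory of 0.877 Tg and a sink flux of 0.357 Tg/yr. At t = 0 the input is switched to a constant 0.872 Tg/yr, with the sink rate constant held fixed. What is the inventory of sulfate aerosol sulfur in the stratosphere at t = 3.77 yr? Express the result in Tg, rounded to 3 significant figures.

1.87 Tg

Residence time τ = M₀/F₀ = 2.457 yr. The eventual steady state is M_∞ = M₀·(F₁/F₀) = 0.877 × 0.872/0.357 = 2.1421 Tg.
The anomaly ΔM(t) = M(t) − M_∞ decays as ΔM₀·e^(−t/τ) with ΔM₀ = 0.877 − 2.1421 = −1.265 Tg.
At t = 3.77 yr, e^(−t/τ) = e^(−1.535) = 0.2155, so ΔM = −0.2727 Tg and M = 2.1421 − 0.2727 = 1.8695 Tg.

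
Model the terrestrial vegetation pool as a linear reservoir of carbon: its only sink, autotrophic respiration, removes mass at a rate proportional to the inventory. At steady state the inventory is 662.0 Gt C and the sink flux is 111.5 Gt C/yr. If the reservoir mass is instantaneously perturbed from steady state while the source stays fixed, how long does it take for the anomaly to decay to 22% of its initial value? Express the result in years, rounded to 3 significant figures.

8.99 yr

For a linear reservoir the anomaly decays as exp(−t/τ) with τ = M/F = 662.0/111.5 = 5.937 yr.
exp(−t/τ) = 0.22 ⇒ t = −τ ln(0.22) = 5.937 × 1.514 = 8.990 yr.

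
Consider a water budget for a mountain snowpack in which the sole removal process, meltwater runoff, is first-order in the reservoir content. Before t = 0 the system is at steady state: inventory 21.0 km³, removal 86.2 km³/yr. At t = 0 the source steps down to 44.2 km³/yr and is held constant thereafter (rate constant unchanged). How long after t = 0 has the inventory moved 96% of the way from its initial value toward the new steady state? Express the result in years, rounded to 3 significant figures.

τ = M₀/F₀ = 21.0/86.2 = 0.2436 yr.
The remaining gap fraction is e^(−t/τ); 96% covered ⇒ e^(−t/τ) = 0.0400.
t = −τ ln(0.0400) = 0.2436 × 3.219 = 0.7842 yr.

0.784 yr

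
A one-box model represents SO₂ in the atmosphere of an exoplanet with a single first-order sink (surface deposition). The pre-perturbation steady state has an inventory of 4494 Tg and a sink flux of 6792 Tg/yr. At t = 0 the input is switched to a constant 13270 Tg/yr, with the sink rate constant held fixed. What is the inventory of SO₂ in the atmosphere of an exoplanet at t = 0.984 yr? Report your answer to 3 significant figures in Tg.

The sink rate constant is k = F₀/M₀ = 6792/4494 = 1.511 yr⁻¹.
Solving dM/dt = F₁ − kM with M(0) = M₀ gives M(t) = F₁/k + (M₀ − F₁/k)·e^(−kt).
F₁/k = 13270/1.511 = 8780.2 Tg; kt = 1.511 × 0.984 = 1.487, e^(−kt) = 0.2260.
M(0.984) = 8780.2 + (4494 − 8780.2) × 0.2260 = 8780.2 − 968.7 = 7811.5 Tg.

7810 Tg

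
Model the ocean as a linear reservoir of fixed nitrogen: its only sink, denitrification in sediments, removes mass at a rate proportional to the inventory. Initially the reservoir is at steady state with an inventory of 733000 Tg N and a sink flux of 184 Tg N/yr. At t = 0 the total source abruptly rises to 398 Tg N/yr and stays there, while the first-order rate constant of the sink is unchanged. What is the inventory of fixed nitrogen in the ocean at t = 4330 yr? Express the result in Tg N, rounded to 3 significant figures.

The sink rate constant is k = F₀/M₀ = 184/733000 = 0.0002510 yr⁻¹.
Solving dM/dt = F₁ − kM with M(0) = M₀ gives M(t) = F₁/k + (M₀ − F₁/k)·e^(−kt).
F₁/k = 398/0.0002510 = 1.5855×10^6 Tg N; kt = 0.0002510 × 4330 = 1.087, e^(−kt) = 0.3373.
M(4330) = 1.5855×10^6 + (733000 − 1.5855×10^6) × 0.3373 = 1.5855×10^6 − 287500 = 1.2980×10^6 Tg N.

1.30×10^6 Tg N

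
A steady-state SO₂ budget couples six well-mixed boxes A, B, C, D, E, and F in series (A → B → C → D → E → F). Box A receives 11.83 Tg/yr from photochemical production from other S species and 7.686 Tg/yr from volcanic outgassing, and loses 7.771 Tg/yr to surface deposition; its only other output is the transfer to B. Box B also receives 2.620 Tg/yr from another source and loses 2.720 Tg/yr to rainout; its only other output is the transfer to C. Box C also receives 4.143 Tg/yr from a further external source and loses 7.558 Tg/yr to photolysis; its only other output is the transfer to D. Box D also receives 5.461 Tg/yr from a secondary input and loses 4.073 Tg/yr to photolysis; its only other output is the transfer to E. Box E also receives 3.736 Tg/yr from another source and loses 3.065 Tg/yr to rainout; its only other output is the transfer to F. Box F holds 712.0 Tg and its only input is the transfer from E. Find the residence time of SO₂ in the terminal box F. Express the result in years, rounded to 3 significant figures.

69.2 yr

Box A: F(A→B) = (11.83 + 7.686) − 7.771 = 11.745 Tg/yr.
Box B: F(B→C) = (11.745 + 2.620) − 2.720 = 11.645 Tg/yr.
Box C: F(C→D) = (11.645 + 4.143) − 7.558 = 8.2300 Tg/yr.
Box D: F(D→E) = (8.2300 + 5.461) − 4.073 = 9.6180 Tg/yr.
Box E: F(E→F) = (9.6180 + 3.736) − 3.065 = 10.289 Tg/yr.
Box F throughput = its input = 10.289 Tg/yr; τ = 712.0 / 10.289 = 69.20 yr.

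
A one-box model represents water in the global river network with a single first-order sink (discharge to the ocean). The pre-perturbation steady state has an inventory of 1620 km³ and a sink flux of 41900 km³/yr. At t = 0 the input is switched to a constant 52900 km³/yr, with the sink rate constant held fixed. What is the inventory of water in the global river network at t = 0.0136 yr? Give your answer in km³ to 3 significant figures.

1750 km³

The sink rate constant is k = F₀/M₀ = 41900/1620 = 25.86 yr⁻¹.
Solving dM/dt = F₁ − kM with M(0) = M₀ gives M(t) = F₁/k + (M₀ − F₁/k)·e^(−kt).
F₁/k = 52900/25.86 = 2045.3 km³; kt = 25.86 × 0.0136 = 0.3518, e^(−kt) = 0.7035.
M(0.0136) = 2045.3 + (1620 − 2045.3) × 0.7035 = 2045.3 − 299.2 = 1746.1 km³.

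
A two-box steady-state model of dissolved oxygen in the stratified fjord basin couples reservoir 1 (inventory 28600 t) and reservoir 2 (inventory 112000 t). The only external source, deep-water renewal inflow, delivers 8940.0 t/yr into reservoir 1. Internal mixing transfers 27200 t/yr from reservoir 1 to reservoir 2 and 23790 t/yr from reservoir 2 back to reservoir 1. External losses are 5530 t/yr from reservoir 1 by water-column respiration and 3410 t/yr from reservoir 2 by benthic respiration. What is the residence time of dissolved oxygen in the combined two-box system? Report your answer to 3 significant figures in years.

15.7 yr

For the system as a whole, the A↔B exchange is internal and contributes nothing to the throughput; only the external sinks remove mass.
M_total = 28600 + 112000 = 140600 t.
ΣF_external_out = 5530 + 3410 = 8940.0 t/yr.
τ = M_total / ΣF_ext = 140600 / 8940.0 = 15.73 yr.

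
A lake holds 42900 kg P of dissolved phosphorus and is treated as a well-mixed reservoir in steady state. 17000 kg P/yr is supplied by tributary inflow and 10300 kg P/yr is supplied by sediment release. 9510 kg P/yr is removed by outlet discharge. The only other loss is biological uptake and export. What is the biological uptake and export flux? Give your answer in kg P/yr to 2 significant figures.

At steady state ΣF_in = ΣF_out.
ΣF_in = 17000 + 10300 = 27300 kg P/yr.
Biological uptake and export flux = ΣF_in − (9510) = 27300 − 9510 = 17790 kg P/yr.

18000 kg P/yr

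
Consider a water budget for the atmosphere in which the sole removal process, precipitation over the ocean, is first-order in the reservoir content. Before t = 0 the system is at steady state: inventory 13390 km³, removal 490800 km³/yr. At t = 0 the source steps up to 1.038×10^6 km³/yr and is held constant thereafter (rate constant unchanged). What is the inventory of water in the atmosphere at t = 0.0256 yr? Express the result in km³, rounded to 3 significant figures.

Residence time τ = M₀/F₀ = 0.02728 yr. The eventual steady state is M_∞ = M₀·(F₁/F₀) = 13390 × 1.038×10^6/490800 = 28319 km³.
The anomaly ΔM(t) = M(t) − M_∞ decays as ΔM₀·e^(−t/τ) with ΔM₀ = 13390 − 28319 = −14930 km³.
At t = 0.0256 yr, e^(−t/τ) = e^(−0.9383) = 0.3913, so ΔM = −5841 km³ and M = 28319 − 5841 = 22477 km³.

22500 km³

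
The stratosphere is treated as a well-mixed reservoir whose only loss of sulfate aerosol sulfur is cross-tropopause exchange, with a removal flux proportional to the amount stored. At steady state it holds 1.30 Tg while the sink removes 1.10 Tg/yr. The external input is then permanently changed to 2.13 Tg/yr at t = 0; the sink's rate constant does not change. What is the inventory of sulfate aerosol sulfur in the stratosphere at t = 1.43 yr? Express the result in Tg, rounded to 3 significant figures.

2.15 Tg

The sink rate constant is k = F₀/M₀ = 1.10/1.30 = 0.8462 yr⁻¹.
Solving dM/dt = F₁ − kM with M(0) = M₀ gives M(t) = F₁/k + (M₀ − F₁/k)·e^(−kt).
F₁/k = 2.13/0.8462 = 2.5173 Tg; kt = 0.8462 × 1.43 = 1.210, e^(−kt) = 0.2982.
M(1.43) = 2.5173 + (1.30 − 2.5173) × 0.2982 = 2.5173 − 0.3630 = 2.1543 Tg.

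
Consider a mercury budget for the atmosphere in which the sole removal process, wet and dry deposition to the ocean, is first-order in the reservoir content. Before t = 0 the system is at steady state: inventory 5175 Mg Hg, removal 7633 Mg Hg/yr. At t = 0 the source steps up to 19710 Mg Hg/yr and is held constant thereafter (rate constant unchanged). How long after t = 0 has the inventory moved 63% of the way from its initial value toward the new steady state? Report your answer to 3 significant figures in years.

τ = M₀/F₀ = 5175/7633 = 0.6780 yr.
The remaining gap fraction is e^(−t/τ); 63% covered ⇒ e^(−t/τ) = 0.370.
t = −τ ln(0.370) = 0.6780 × 0.9943 = 0.6741 yr.

0.674 yr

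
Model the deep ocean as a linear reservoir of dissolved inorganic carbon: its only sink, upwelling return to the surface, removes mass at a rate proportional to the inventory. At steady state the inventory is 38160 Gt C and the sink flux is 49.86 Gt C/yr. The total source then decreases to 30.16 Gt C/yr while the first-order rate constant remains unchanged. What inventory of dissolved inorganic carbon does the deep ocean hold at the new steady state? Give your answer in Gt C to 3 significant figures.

Rate constant k = F/M = 49.86 / 38160 = 0.001307 yr⁻¹.
At the new steady state, source = k·M_new ⇒ M_new = 30.16 / 0.001307 = 23080 Gt C.
(Equivalently M_new = M × F_new/F_old = 38160 × 30.16/49.86.)

23100 Gt C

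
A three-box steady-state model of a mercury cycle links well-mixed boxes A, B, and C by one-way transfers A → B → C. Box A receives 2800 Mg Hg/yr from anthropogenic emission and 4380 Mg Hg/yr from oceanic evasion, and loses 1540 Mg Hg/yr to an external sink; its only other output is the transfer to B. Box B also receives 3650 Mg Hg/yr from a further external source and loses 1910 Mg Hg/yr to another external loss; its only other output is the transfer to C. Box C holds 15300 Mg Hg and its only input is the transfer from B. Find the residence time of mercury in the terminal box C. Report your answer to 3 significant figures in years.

2.07 yr

Box A: F(A→B) = (2800 + 4380) − 1540 = 5640.0 Mg Hg/yr.
Box B: F(B→C) = (5640.0 + 3650) − 1910 = 7380.0 Mg Hg/yr.
Box C throughput = its input = 7380.0 Mg Hg/yr; τ = 15300 / 7380.0 = 2.073 yr.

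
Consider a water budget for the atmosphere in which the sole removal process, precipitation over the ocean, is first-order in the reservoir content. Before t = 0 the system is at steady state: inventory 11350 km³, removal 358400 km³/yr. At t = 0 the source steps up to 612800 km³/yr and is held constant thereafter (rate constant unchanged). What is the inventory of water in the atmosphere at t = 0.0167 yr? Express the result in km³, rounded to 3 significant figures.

τ = M₀/F₀ = 11350/358400 = 0.03167 yr; rate constant k = 1/τ.
New steady state M_∞ = F₁/k = F₁·τ = 612800 × 0.03167 = 19406 km³.
M(t) = M_∞ + (M₀ − M_∞)·e^(−t/τ); t/τ = 0.0167/0.03167 = 0.5273, so e^(−t/τ) = 0.5902.
M(t) = 19406 − 8056 × 0.5902 = 14652 km³.

14700 km³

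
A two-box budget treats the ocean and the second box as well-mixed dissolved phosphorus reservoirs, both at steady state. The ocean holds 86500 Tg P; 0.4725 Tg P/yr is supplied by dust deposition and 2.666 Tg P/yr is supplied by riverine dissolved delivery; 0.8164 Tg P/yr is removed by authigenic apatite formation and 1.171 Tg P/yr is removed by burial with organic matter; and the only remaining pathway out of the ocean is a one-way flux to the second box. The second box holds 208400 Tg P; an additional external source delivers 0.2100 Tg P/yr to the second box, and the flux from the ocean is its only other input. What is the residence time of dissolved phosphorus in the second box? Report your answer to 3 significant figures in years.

153000 yr

Balance the ocean: ΣF_in = 0.4725 + 2.666 = 3.1385 Tg P/yr.
Flux to the second box = ΣF_in − (0.8164 + 1.171) = 1.1511 Tg P/yr.
Total input to the second box = 1.1511 + 0.2100 = 1.3611 Tg P/yr; at steady state this equals its total output.
τ = M / F = 208400 / 1.3611 = 153100 yr.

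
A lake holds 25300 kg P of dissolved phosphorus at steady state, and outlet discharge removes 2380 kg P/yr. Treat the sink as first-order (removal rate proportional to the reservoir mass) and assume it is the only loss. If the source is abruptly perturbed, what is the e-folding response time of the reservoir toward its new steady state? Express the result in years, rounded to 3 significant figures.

For a linear reservoir the response time equals the residence time τ = M/F.
τ = 25300 / 2380 = 10.63 yr.

10.6 yr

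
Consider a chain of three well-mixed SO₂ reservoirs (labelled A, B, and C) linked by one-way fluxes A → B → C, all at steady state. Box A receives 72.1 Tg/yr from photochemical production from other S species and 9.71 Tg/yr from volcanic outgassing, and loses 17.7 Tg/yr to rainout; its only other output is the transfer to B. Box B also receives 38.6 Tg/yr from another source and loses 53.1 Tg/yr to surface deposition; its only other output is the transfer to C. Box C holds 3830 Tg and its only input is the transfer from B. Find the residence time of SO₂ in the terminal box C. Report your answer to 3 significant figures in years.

Box A: F(A→B) = (72.1 + 9.71) − 17.7 = 64.110 Tg/yr.
Box B: F(B→C) = (64.110 + 38.6) − 53.1 = 49.610 Tg/yr.
Box C throughput = its input = 49.610 Tg/yr; τ = 3830 / 49.610 = 77.20 yr.

77.2 yr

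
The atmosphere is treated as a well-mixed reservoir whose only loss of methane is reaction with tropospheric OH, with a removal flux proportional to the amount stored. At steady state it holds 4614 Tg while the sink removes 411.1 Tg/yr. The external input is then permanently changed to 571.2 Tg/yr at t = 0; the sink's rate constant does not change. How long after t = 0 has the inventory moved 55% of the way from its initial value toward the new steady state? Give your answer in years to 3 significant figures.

τ = M₀/F₀ = 4614/411.1 = 11.22 yr.
The remaining gap fraction is e^(−t/τ); 55% covered ⇒ e^(−t/τ) = 0.450.
t = −τ ln(0.450) = 11.22 × 0.7985 = 8.962 yr.

8.96 yr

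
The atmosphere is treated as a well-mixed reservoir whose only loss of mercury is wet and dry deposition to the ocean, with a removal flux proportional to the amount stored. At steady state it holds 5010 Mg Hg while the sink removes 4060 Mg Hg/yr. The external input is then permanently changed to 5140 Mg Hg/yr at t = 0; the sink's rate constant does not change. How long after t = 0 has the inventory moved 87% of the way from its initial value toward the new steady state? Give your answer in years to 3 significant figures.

2.52 yr

τ = M₀/F₀ = 5010/4060 = 1.234 yr.
The remaining gap fraction is e^(−t/τ); 87% covered ⇒ e^(−t/τ) = 0.130.
t = −τ ln(0.130) = 1.234 × 2.040 = 2.518 yr.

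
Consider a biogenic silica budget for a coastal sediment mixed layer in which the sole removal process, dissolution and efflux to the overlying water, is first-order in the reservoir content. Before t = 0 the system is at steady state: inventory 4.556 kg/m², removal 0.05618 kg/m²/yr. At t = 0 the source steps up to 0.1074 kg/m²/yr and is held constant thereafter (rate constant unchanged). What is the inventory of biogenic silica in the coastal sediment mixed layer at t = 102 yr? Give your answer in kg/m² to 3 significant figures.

7.53 kg/m²

The sink rate constant is k = F₀/M₀ = 0.05618/4.556 = 0.01233 yr⁻¹.
Solving dM/dt = F₁ − kM with M(0) = M₀ gives M(t) = F₁/k + (M₀ − F₁/k)·e^(−kt).
F₁/k = 0.1074/0.01233 = 8.7098 kg/m²; kt = 0.01233 × 102 = 1.258, e^(−kt) = 0.2843.
M(102) = 8.7098 + (4.556 − 8.7098) × 0.2843 = 8.7098 − 1.181 = 7.5289 kg/m².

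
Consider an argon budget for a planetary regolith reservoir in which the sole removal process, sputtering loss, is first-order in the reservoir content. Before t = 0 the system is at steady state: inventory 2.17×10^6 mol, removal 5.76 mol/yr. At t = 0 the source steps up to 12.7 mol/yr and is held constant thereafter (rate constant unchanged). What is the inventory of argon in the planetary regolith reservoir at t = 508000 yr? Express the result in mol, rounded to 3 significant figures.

Residence time τ = M₀/F₀ = 376700 yr. The eventual steady state is M_∞ = M₀·(F₁/F₀) = 2.17×10^6 × 12.7/5.76 = 4.7845×10^6 mol.
The anomaly ΔM(t) = M(t) − M_∞ decays as ΔM₀·e^(−t/τ) with ΔM₀ = 2.17×10^6 − 4.7845×10^6 = −2.615×10^6 mol.
At t = 508000 yr, e^(−t/τ) = e^(−1.348) = 0.2596, so ΔM = −678900 mol and M = 4.7845×10^6 − 678900 = 4.1057×10^6 mol.

4.11×10^6 mol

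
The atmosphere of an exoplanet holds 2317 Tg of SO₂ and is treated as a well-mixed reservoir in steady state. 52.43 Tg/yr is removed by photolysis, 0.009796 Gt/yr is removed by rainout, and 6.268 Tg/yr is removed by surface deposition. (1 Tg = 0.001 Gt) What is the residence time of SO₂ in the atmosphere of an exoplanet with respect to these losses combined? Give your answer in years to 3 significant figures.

33.8 yr

Convert the rainout flux: 0.009796 Gt/yr = 9.796 Tg/yr.
Total removal = 52.43 + 9.796 + 6.268 = 68.494 Tg/yr.
τ = M / ΣF_out = 2317 / 68.494 = 33.83 yr.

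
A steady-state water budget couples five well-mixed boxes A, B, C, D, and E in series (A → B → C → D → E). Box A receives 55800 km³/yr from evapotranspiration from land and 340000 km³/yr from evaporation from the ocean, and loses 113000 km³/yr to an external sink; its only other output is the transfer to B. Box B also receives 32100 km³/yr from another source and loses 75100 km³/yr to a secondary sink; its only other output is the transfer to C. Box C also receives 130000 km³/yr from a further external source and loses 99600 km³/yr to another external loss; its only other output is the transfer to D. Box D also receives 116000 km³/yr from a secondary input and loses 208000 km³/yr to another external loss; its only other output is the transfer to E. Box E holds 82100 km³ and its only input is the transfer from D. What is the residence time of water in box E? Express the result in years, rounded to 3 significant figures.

Box A: F(A→B) = (55800 + 340000) − 113000 = 282800 km³/yr.
Box B: F(B→C) = (282800 + 32100) − 75100 = 239800 km³/yr.
Box C: F(C→D) = (239800 + 130000) − 99600 = 270200 km³/yr.
Box D: F(D→E) = (270200 + 116000) − 208000 = 178200 km³/yr.
Box E throughput = its input = 178200 km³/yr; τ = 82100 / 178200 = 0.4607 yr.

0.461 yr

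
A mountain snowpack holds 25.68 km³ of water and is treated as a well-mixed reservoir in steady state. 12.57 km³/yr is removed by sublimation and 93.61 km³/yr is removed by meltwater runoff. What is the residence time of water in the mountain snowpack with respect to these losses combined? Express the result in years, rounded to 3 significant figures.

0.242 yr

Total removal = 12.57 + 93.61 = 106.18 km³/yr.
τ = M / ΣF_out = 25.68 / 106.18 = 0.2419 yr.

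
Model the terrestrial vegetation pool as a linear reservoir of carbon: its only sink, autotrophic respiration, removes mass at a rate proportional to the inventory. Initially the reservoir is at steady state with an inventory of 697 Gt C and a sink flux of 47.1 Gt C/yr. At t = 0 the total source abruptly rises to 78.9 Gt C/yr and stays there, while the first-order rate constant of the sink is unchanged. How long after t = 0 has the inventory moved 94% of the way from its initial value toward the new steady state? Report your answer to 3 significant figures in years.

τ = M₀/F₀ = 697/47.1 = 14.80 yr.
The remaining gap fraction is e^(−t/τ); 94% covered ⇒ e^(−t/τ) = 0.0600.
t = −τ ln(0.0600) = 14.80 × 2.813 = 41.63 yr.

41.6 yr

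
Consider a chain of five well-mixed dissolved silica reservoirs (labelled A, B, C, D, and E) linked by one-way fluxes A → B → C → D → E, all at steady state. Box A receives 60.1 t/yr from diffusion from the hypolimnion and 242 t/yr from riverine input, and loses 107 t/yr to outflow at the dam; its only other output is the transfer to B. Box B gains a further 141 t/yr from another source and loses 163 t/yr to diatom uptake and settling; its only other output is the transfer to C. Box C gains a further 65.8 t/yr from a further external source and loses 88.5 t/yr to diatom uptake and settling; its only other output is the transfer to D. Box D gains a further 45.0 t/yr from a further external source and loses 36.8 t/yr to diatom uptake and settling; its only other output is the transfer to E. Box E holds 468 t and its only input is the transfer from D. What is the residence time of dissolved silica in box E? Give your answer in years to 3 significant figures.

2.95 yr

Box A: F(A→B) = (60.1 + 242) − 107 = 195.10 t/yr.
Box B: F(B→C) = (195.10 + 141) − 163 = 173.10 t/yr.
Box C: F(C→D) = (173.10 + 65.8) − 88.5 = 150.40 t/yr.
Box D: F(D→E) = (150.40 + 45.0) − 36.8 = 158.60 t/yr.
Box E throughput = its input = 158.60 t/yr; τ = 468 / 158.60 = 2.951 yr.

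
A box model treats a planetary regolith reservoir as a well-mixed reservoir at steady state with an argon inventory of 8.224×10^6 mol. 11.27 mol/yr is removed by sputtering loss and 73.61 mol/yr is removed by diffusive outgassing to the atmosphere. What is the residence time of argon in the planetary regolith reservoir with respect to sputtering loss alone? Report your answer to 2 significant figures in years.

Residence time with respect to a single sink: τ = M / F_sink.
τ = 8.224×10^6 / 11.27 = 729700 yr.

730000 yr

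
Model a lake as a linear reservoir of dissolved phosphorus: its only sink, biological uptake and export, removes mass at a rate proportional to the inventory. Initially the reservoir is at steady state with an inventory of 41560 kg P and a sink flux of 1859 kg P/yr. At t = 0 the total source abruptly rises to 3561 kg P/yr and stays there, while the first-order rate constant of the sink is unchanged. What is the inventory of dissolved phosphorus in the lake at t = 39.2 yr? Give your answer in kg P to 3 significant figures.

The sink rate constant is k = F₀/M₀ = 1859/41560 = 0.04473 yr⁻¹.
Solving dM/dt = F₁ − kM with M(0) = M₀ gives M(t) = F₁/k + (M₀ − F₁/k)·e^(−kt).
F₁/k = 3561/0.04473 = 79610 kg P; kt = 0.04473 × 39.2 = 1.753, e^(−kt) = 0.1732.
M(39.2) = 79610 + (41560 − 79610) × 0.1732 = 79610 − 6589 = 73021 kg P.

73000 kg P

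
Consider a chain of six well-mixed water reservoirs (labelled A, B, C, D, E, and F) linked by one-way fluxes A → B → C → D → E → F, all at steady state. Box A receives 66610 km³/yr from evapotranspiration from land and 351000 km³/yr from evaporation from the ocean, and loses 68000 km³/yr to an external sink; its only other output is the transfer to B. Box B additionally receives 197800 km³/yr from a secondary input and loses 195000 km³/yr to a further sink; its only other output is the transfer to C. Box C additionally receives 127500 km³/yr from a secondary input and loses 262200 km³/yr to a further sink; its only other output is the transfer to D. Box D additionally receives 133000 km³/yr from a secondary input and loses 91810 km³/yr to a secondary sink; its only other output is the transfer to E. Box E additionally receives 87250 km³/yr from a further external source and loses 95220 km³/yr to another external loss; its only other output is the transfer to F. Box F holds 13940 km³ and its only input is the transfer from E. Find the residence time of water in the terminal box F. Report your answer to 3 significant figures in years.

Box A: F(A→B) = (66610 + 351000) − 68000 = 349610 km³/yr.
Box B: F(B→C) = (349610 + 197800) − 195000 = 352410 km³/yr.
Box C: F(C→D) = (352410 + 127500) − 262200 = 217710 km³/yr.
Box D: F(D→E) = (217710 + 133000) − 91810 = 258900 km³/yr.
Box E: F(E→F) = (258900 + 87250) − 95220 = 250930 km³/yr.
Box F throughput = its input = 250930 km³/yr; τ = 13940 / 250930 = 0.05555 yr.

0.0556 yr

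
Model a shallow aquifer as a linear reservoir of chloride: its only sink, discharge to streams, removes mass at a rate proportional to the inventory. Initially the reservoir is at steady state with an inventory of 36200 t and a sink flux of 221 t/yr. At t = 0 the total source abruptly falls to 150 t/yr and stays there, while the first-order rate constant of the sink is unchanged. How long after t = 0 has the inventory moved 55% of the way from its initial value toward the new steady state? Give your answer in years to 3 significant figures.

τ = M₀/F₀ = 36200/221 = 163.8 yr.
The remaining gap fraction is e^(−t/τ); 55% covered ⇒ e^(−t/τ) = 0.450.
t = −τ ln(0.450) = 163.8 × 0.7985 = 130.8 yr.

131 yr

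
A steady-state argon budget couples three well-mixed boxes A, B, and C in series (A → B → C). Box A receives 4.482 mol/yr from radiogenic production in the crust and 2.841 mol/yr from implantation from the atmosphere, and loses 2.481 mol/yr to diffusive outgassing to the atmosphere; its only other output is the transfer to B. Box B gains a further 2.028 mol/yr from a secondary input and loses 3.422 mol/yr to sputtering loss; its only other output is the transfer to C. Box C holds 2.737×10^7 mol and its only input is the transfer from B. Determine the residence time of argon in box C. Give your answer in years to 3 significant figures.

Box A: F(A→B) = (4.482 + 2.841) − 2.481 = 4.8420 mol/yr.
Box B: F(B→C) = (4.8420 + 2.028) − 3.422 = 3.4480 mol/yr.
Box C throughput = its input = 3.4480 mol/yr; τ = 2.737×10^7 / 3.4480 = 7.938×10^6 yr.

7.94×10^6 yr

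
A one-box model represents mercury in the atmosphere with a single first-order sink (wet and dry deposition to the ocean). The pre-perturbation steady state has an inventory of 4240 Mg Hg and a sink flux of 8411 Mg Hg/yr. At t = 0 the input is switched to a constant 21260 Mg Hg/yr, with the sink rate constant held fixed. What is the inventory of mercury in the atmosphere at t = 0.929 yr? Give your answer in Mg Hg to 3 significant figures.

The sink rate constant is k = F₀/M₀ = 8411/4240 = 1.984 yr⁻¹.
Solving dM/dt = F₁ − kM with M(0) = M₀ gives M(t) = F₁/k + (M₀ − F₁/k)·e^(−kt).
F₁/k = 21260/1.984 = 10717 Mg Hg; kt = 1.984 × 0.929 = 1.843, e^(−kt) = 0.1584.
M(0.929) = 10717 + (4240 − 10717) × 0.1584 = 10717 − 1026 = 9691.5 Mg Hg.

9690 Mg Hg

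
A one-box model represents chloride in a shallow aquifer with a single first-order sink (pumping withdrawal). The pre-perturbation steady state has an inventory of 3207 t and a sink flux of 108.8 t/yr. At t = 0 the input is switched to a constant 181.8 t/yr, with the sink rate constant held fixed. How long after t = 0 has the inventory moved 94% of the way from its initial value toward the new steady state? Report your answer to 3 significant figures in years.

82.9 yr

τ = M₀/F₀ = 3207/108.8 = 29.48 yr.
The remaining gap fraction is e^(−t/τ); 94% covered ⇒ e^(−t/τ) = 0.0600.
t = −τ ln(0.0600) = 29.48 × 2.813 = 82.93 yr.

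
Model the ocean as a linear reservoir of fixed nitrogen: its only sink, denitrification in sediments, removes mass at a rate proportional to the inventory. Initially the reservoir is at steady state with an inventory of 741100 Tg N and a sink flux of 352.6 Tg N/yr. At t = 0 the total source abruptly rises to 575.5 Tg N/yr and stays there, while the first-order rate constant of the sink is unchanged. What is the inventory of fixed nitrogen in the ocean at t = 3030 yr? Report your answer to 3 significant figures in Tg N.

The sink rate constant is k = F₀/M₀ = 352.6/741100 = 0.0004758 yr⁻¹.
Solving dM/dt = F₁ − kM with M(0) = M₀ gives M(t) = F₁/k + (M₀ − F₁/k)·e^(−kt).
F₁/k = 575.5/0.0004758 = 1.2096×10^6 Tg N; kt = 0.0004758 × 3030 = 1.442, e^(−kt) = 0.2365.
M(3030) = 1.2096×10^6 + (741100 − 1.2096×10^6) × 0.2365 = 1.2096×10^6 − 110800 = 1.0988×10^6 Tg N.

1.10×10^6 Tg N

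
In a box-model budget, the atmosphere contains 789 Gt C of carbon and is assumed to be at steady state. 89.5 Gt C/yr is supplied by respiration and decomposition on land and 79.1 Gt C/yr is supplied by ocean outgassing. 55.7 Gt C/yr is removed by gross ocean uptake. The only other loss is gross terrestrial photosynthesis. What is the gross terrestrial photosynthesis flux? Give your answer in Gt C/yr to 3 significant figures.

113 Gt C/yr

At steady state ΣF_in = ΣF_out.
ΣF_in = 89.5 + 79.1 = 168.60 Gt C/yr.
Gross terrestrial photosynthesis flux = ΣF_in − (55.7) = 168.60 − 55.70 = 112.9 Gt C/yr.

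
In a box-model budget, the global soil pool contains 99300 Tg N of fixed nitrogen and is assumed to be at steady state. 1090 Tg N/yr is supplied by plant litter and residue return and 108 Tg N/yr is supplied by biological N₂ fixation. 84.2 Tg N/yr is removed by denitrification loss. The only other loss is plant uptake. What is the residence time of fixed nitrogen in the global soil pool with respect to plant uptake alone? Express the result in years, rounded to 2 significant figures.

89 yr

At steady state ΣF_in = ΣF_out.
ΣF_in = 1090 + 108 = 1198.0 Tg N/yr.
Plant uptake flux = ΣF_in − (84.2) = 1198.0 − 84.20 = 1114 Tg N/yr.
τ = M / F = 99300 / 1114 = 89.15 yr.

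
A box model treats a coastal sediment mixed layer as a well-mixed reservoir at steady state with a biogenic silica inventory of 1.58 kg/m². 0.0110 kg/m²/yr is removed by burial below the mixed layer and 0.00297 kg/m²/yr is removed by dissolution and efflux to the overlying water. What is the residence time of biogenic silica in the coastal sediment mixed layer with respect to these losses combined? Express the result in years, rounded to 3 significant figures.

113 yr

Total removal = 0.01100 + 0.002970 = 0.013970 kg/m²/yr.
τ = M / ΣF_out = 1.58 / 0.013970 = 113.1 yr.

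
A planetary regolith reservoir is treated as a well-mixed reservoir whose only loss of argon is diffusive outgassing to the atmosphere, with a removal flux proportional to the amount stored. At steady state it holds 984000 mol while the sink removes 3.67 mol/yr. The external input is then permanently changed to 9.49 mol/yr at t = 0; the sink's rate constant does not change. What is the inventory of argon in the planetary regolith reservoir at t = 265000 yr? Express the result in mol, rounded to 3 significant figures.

The sink rate constant is k = F₀/M₀ = 3.67/984000 = 3.730×10^-6 yr⁻¹.
Solving dM/dt = F₁ − kM with M(0) = M₀ gives M(t) = F₁/k + (M₀ − F₁/k)·e^(−kt).
F₁/k = 9.49/3.730×10^-6 = 2.5445×10^6 mol; kt = 3.730×10^-6 × 265000 = 0.9884, e^(−kt) = 0.3722.
M(265000) = 2.5445×10^6 + (984000 − 2.5445×10^6) × 0.3722 = 2.5445×10^6 − 580800 = 1.9637×10^6 mol.

1.96×10^6 mol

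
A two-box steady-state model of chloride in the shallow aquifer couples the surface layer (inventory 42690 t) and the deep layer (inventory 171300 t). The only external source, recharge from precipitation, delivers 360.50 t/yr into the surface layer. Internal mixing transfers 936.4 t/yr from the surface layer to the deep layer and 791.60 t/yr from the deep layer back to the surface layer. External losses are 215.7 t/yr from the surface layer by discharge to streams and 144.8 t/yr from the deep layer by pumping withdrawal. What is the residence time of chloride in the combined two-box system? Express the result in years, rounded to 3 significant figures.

For the system as a whole, the A↔B exchange is internal and contributes nothing to the throughput; only the external sinks remove mass.
M_total = 42690 + 171300 = 213990 t.
ΣF_external_out = 215.7 + 144.8 = 360.50 t/yr.
τ = M_total / ΣF_ext = 213990 / 360.50 = 593.6 yr.

594 yr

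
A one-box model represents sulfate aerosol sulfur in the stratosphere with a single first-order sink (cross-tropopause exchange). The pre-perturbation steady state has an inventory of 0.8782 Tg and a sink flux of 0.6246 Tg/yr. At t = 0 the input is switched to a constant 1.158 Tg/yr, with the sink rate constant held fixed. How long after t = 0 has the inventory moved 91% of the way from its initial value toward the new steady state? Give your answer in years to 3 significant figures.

τ = M₀/F₀ = 0.8782/0.6246 = 1.406 yr.
The remaining gap fraction is e^(−t/τ); 91% covered ⇒ e^(−t/τ) = 0.0900.
t = −τ ln(0.0900) = 1.406 × 2.408 = 3.386 yr.

3.39 yr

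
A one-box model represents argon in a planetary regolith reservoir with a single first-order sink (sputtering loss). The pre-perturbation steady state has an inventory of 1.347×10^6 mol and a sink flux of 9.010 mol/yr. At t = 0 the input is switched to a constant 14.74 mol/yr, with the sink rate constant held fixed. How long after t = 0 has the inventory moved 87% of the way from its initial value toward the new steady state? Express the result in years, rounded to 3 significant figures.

305000 yr

τ = M₀/F₀ = 1.347×10^6/9.010 = 149500 yr.
The remaining gap fraction is e^(−t/τ); 87% covered ⇒ e^(−t/τ) = 0.130.
t = −τ ln(0.130) = 149500 × 2.040 = 305000 yr.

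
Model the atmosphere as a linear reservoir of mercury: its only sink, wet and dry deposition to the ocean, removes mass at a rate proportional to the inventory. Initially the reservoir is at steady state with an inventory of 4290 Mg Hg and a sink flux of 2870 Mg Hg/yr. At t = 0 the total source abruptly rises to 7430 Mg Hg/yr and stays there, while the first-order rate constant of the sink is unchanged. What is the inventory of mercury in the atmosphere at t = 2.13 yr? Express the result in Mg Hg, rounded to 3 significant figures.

9470 Mg Hg

Residence time τ = M₀/F₀ = 1.495 yr. The eventual steady state is M_∞ = M₀·(F₁/F₀) = 4290 × 7430/2870 = 11106 Mg Hg.
The anomaly ΔM(t) = M(t) − M_∞ decays as ΔM₀·e^(−t/τ) with ΔM₀ = 4290 − 11106 = −6816 Mg Hg.
At t = 2.13 yr, e^(−t/τ) = e^(−1.425) = 0.2405, so ΔM = −1639 Mg Hg and M = 11106 − 1639 = 9466.8 Mg Hg.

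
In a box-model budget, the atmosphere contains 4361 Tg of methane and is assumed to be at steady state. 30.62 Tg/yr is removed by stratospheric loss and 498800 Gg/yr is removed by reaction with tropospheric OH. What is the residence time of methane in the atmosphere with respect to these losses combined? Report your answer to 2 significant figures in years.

Convert the reaction with tropospheric OH flux: 498800 Gg/yr = 498.8 Tg/yr.
Total removal = 30.62 + 498.8 = 529.42 Tg/yr.
τ = M / ΣF_out = 4361 / 529.42 = 8.237 yr.

8.2 yr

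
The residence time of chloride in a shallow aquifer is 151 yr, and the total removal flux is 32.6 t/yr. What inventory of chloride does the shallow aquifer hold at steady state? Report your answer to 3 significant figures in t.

τ = M/F ⇒ M = τ × F = 151 × 32.6 = 4923 t.

4920 t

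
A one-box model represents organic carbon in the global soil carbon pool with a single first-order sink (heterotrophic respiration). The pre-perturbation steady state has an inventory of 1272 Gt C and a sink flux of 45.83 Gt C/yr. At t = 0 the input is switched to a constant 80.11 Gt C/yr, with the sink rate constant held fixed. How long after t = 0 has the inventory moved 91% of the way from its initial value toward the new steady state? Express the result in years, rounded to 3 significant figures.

66.8 yr

τ = M₀/F₀ = 1272/45.83 = 27.75 yr.
The remaining gap fraction is e^(−t/τ); 91% covered ⇒ e^(−t/τ) = 0.0900.
t = −τ ln(0.0900) = 27.75 × 2.408 = 66.83 yr.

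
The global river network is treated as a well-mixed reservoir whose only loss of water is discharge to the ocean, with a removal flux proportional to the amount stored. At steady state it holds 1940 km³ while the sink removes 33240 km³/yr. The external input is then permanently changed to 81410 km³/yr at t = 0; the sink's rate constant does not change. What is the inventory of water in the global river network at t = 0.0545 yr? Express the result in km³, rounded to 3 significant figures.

Residence time τ = M₀/F₀ = 0.05836 yr. The eventual steady state is M_∞ = M₀·(F₁/F₀) = 1940 × 81410/33240 = 4751.4 km³.
The anomaly ΔM(t) = M(t) − M_∞ decays as ΔM₀·e^(−t/τ) with ΔM₀ = 1940 − 4751.4 = −2811 km³.
At t = 0.0545 yr, e^(−t/τ) = e^(−0.9338) = 0.3931, so ΔM = −1105 km³ and M = 4751.4 − 1105 = 3646.3 km³.

3650 km³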